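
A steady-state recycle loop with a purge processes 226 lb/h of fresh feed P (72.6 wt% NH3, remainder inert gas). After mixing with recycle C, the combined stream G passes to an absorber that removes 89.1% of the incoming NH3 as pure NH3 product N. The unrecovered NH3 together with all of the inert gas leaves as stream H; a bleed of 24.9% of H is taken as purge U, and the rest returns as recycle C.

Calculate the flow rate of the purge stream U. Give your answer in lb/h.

66.77 lb/h

inert gas enters only via P and leaves only via the purge: 226×0.274 = 0.249×(inert gas in H), and the absorber passes all inert gas, so inert gas in G = inert gas in H = 248.69 lb/h.
NH3 in G: m_A = 226×0.726 + (1−0.249)·(1−0.891)·m_A, so m_A = 164.08/0.9181 = 178.7 lb/h.
H = (1−0.891)×178.7 + 248.69 = 268.17 lb/h.
Purge U = 0.249×268.17 = 66.774 lb/h.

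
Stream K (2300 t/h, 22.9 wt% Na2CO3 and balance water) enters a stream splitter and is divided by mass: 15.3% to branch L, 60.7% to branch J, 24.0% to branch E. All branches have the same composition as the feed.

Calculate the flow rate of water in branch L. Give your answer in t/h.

Branch L total = 0.153×2300 = 351.9 t/h.
water in L = 0.771×351.9 = 271.31 t/h.

271.3 t/h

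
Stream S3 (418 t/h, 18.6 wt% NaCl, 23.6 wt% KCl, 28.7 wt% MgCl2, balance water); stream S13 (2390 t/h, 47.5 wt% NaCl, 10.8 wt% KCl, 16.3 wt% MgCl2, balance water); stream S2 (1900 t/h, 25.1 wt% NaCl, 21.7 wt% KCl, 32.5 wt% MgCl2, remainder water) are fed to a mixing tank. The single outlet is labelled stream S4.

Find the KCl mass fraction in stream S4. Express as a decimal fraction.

0.163

Total flow out = 418 + 2390 + 1900 = 4708 t/h.
KCl in = 418×0.236 + 2390×0.108 + 1900×0.217 = 769.07 t/h.
KCl mass fraction in S4 = 769.07/4708 = 0.163.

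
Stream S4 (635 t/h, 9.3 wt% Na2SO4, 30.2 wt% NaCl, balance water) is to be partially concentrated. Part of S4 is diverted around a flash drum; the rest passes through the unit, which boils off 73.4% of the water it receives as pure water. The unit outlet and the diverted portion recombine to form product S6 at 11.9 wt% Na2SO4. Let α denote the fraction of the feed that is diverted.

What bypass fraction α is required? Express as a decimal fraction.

All 635×0.093 = 59.055 t/h of Na2SO4 reaches S6, so S6 = 59.055/0.119 = 496.26 t/h and vapour = 138.74 t/h.
The evaporator receives (1−α)·635 of feed at 0.605 water and removes 0.734 of that water:
0.734×0.605×(1−α)×635 = 138.74
(1−α) = 138.74/281.98 = 0.4920;  α = 0.5080.

0.508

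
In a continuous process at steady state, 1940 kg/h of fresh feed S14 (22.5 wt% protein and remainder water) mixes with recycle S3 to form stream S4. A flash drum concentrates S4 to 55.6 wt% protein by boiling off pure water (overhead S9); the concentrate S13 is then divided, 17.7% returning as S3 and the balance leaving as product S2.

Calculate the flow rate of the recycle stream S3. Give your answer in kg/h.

Overall protein balance (none leaves overhead): protein in fresh feed = protein in product, i.e. 1940×0.225 = (1−0.177)·S13·0.556.
S13 = 436.5/(0.556×0.823) = 953.91 kg/h.
Recycle S3 = 0.177×953.91 = 168.84 kg/h.

168.8 kg/h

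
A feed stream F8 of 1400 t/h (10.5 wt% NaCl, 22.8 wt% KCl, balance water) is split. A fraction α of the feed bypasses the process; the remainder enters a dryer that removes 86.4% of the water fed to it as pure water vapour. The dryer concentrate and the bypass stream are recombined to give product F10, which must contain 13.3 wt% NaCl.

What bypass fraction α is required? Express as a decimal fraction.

All 1400×0.105 = 147 t/h of NaCl reaches F10, so F10 = 147/0.133 = 1105.3 t/h and vapour = 294.74 t/h.
The evaporator receives (1−α)·1400 of feed at 0.667 water and removes 0.864 of that water:
0.864×0.667×(1−α)×1400 = 294.74
(1−α) = 294.74/806.8 = 0.3653;  α = 0.6347.

0.635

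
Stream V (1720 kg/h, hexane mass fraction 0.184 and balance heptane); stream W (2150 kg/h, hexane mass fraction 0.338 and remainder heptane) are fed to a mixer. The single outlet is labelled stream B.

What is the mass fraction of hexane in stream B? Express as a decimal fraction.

Total flow out = 1720 + 2150 = 3870 kg/h.
hexane in = 1720×0.184 + 2150×0.338 = 1043.2 kg/h.
hexane mass fraction in B = 1043.2/3870 = 0.270.

0.270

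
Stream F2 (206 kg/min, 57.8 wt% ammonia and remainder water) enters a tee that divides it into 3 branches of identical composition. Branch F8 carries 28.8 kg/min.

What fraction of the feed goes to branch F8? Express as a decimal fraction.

Fraction to F8 = 28.8/206 = 0.1398.

0.140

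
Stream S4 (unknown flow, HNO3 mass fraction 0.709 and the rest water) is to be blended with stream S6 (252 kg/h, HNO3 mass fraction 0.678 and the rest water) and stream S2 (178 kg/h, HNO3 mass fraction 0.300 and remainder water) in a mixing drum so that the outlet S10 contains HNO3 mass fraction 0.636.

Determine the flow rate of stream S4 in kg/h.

Let S4 be the unknown flow. Total out = 430 + S4.
HNO3 balance: 224.26 + 0.709·S4 = 0.636·(430 + S4)
(0.709 − 0.636)·S4 = 0.636×430 − 224.26 = 49.224
S4 = 49.224 / 0.073 = 674.3 kg/h

674.3 kg/h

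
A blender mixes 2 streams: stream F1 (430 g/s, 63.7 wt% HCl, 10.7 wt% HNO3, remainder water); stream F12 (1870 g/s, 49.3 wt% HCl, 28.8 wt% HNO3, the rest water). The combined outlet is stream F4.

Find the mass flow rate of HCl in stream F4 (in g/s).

1196 g/s

HCl out = HCl in = 430×0.637 + 1870×0.493 = 1195.8 g/s.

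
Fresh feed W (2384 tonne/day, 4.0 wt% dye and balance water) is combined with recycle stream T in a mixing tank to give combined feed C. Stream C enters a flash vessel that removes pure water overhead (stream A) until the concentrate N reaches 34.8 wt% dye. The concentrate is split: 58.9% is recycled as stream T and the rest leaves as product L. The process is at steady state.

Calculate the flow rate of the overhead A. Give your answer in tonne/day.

2110 tonne/day

Overall dye balance (none leaves overhead): dye in fresh feed = dye in product, i.e. 2384×0.040 = (1−0.589)·N·0.348.
N = 95.36/(0.348×0.411) = 666.72 tonne/day.
Recycle T = 0.589×666.72 = 392.7 tonne/day.
Combined feed C = 2384 + 392.7 = 2776.7 tonne/day.
Overhead A = C − N = 2776.7 − 666.72 = 2110 tonne/day.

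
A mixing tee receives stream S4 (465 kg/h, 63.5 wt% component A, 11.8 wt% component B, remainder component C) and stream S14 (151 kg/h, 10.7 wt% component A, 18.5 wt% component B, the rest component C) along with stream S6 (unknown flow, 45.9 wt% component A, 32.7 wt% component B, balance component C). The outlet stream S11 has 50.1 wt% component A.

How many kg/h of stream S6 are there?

67.05 kg/h

Let S6 be the unknown flow. Total out = 616 + S6.
component A balance: 311.43 + 0.459·S6 = 0.501·(616 + S6)
(0.459 − 0.501)·S6 = 0.501×616 − 311.43 = -2.816
S6 = -2.816 / -0.042 = 67.048 kg/h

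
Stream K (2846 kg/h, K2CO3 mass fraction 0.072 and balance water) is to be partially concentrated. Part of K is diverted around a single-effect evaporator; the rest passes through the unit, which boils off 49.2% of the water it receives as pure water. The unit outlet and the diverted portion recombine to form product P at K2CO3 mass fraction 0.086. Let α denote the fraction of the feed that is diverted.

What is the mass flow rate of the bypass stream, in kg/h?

All 2846×0.072 = 204.91 kg/h of K2CO3 reaches P, so P = 204.91/0.086 = 2382.7 kg/h and vapour = 463.3 kg/h.
The evaporator receives (1−α)·2846 of feed at 0.928 water and removes 0.492 of that water:
0.492×0.928×(1−α)×2846 = 463.3
(1−α) = 463.3/1299.4 = 0.3565;  α = 0.6435.
Bypass flow = 0.6435×2846 = 1831.3 kg/h.

1831 kg/h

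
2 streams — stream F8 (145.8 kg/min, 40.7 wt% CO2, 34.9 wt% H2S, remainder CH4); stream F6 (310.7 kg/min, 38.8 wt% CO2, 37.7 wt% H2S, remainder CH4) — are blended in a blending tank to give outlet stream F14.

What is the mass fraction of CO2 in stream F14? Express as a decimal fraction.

0.394

Total flow out = 145.8 + 310.7 = 456.5 kg/min.
CO2 in = 145.8×0.407 + 310.7×0.388 = 179.89 kg/min.
CO2 mass fraction in F14 = 179.89/456.5 = 0.394.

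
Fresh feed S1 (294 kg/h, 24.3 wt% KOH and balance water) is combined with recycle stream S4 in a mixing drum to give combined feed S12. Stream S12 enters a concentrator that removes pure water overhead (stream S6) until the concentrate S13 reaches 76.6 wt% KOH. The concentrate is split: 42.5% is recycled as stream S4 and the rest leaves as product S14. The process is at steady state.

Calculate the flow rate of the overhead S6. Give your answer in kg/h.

200.7 kg/h

Overall KOH balance (none leaves overhead): KOH in fresh feed = KOH in product, i.e. 294×0.243 = (1−0.425)·S13·0.766.
S13 = 71.442/(0.766×0.575) = 162.2 kg/h.
Recycle S4 = 0.425×162.2 = 68.936 kg/h.
Combined feed S12 = 294 + 68.936 = 362.94 kg/h.
Overhead S6 = S12 − S13 = 362.94 − 162.2 = 200.73 kg/h.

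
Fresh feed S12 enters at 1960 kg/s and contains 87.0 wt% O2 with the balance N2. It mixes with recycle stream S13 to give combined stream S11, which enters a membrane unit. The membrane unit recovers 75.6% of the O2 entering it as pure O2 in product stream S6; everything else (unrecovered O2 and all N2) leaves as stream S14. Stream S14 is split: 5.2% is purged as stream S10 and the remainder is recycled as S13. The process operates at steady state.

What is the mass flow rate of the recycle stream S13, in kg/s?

5158 kg/s

N2 enters only via S12 and leaves only via the purge: 1960×0.130 = 0.052×(N2 in S14), and the membrane unit passes all N2, so N2 in S11 = N2 in S14 = 4900 kg/s.
O2 in S11: m_A = 1960×0.870 + (1−0.052)·(1−0.756)·m_A, so m_A = 1705.2/0.7687 = 2218.3 kg/s.
S14 = (1−0.756)×2218.3 + 4900 = 5441.3 kg/s.
Recycle S13 = (1−0.052)×5441.3 = 5158.3 kg/s.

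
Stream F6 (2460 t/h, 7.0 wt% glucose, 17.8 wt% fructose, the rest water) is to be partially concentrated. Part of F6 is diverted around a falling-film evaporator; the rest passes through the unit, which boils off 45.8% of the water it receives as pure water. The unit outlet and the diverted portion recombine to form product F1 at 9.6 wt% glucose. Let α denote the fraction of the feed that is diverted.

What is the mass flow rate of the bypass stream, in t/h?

All 2460×0.070 = 172.2 t/h of glucose reaches F1, so F1 = 172.2/0.096 = 1793.8 t/h and vapour = 666.25 t/h.
The evaporator receives (1−α)·2460 of feed at 0.752 water and removes 0.458 of that water:
0.458×0.752×(1−α)×2460 = 666.25
(1−α) = 666.25/847.26 = 0.7864;  α = 0.2136.
Bypass flow = 0.2136×2460 = 525.57 t/h.

525.6 t/h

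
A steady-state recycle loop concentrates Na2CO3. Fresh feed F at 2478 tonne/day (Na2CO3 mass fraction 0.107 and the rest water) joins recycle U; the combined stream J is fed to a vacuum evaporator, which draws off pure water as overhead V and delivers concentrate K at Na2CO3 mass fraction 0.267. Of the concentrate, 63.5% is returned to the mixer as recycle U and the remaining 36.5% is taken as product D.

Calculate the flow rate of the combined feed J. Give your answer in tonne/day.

4206 tonne/day

Overall Na2CO3 balance (none leaves overhead): Na2CO3 in fresh feed = Na2CO3 in product, i.e. 2478×0.107 = (1−0.635)·K·0.267.
K = 265.15/(0.267×0.365) = 2720.7 tonne/day.
Recycle U = 0.635×2720.7 = 1727.6 tonne/day.
Combined feed J = 2478 + 1727.6 = 4205.6 tonne/day.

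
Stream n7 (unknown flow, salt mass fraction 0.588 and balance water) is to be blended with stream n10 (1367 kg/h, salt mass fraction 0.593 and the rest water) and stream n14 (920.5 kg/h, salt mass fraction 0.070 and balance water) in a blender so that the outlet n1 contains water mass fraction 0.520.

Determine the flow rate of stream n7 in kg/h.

Let n7 be the unknown flow. Total out = 2287.5 + n7.
water balance: 1412.4 + 0.412·n7 = 0.520·(2287.5 + n7)
(0.412 − 0.520)·n7 = 0.520×2287.5 − 1412.4 = -222.93
n7 = -222.93 / -0.108 = 2064.2 kg/h

2064 kg/h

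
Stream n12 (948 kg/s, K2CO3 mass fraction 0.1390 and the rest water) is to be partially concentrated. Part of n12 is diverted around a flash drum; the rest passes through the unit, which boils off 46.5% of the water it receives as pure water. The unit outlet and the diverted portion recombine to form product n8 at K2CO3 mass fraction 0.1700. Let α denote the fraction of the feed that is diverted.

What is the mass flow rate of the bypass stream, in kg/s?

516.2 kg/s

All 948×0.139 = 131.77 kg/s of K2CO3 reaches n8, so n8 = 131.77/0.170 = 775.13 kg/s and vapour = 172.87 kg/s.
The evaporator receives (1−α)·948 of feed at 0.861 water and removes 0.465 of that water:
0.465×0.861×(1−α)×948 = 172.87
(1−α) = 172.87/379.55 = 0.4555;  α = 0.5445.
Bypass flow = 0.5445×948 = 516.22 kg/s.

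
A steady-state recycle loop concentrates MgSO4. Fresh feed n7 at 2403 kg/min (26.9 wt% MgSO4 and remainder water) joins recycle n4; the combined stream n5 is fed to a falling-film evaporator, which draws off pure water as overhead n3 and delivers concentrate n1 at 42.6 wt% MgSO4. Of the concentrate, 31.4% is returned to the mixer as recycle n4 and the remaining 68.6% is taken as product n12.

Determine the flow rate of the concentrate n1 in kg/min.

Overall MgSO4 balance (none leaves overhead): MgSO4 in fresh feed = MgSO4 in product, i.e. 2403×0.269 = (1−0.314)·n1·0.426.
n1 = 646.41/(0.426×0.686) = 2211.9 kg/min.

2212 kg/min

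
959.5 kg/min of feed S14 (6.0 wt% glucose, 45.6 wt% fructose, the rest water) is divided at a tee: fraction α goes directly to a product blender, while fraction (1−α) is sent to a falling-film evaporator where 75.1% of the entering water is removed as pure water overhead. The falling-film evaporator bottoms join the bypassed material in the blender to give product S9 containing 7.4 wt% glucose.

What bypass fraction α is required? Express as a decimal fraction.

All 959.5×0.060 = 57.57 kg/min of glucose reaches S9, so S9 = 57.57/0.074 = 777.97 kg/min and vapour = 181.53 kg/min.
The evaporator receives (1−α)·959.5 of feed at 0.484 water and removes 0.751 of that water:
0.751×0.484×(1−α)×959.5 = 181.53
(1−α) = 181.53/348.76 = 0.5205;  α = 0.4795.

0.480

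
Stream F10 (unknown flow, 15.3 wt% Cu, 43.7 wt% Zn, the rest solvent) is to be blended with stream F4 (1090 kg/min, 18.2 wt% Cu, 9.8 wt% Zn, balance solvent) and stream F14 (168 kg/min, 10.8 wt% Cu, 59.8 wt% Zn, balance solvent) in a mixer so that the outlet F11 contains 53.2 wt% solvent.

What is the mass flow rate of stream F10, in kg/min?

Let F10 be the unknown flow. Total out = 1258 + F10.
solvent balance: 834.19 + 0.410·F10 = 0.532·(1258 + F10)
(0.410 − 0.532)·F10 = 0.532×1258 − 834.19 = -164.94
F10 = -164.94 / -0.122 = 1351.9 kg/min

1352 kg/min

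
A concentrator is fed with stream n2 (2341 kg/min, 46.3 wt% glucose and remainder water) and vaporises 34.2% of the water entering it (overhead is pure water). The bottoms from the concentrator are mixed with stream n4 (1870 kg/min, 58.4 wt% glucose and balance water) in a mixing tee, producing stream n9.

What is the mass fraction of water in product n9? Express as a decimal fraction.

0.425

Vapour removed = 0.342×0.537×2341 = 429.93 kg/min; concentrate = 1911.1 kg/min.
water reaching the mixer = 827.18 (from concentrate) + 1870×0.416 = 1605.1 kg/min.
Product flow = 1911.1 + 1870 = 3781.1 kg/min; water fraction = 0.425.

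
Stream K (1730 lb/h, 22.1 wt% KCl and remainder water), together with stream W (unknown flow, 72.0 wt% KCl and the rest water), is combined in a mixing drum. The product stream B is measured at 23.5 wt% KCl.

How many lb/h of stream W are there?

Let W be the unknown flow. Total out = 1730 + W.
KCl balance: 382.33 + 0.720·W = 0.235·(1730 + W)
(0.720 − 0.235)·W = 0.235×1730 − 382.33 = 24.22
W = 24.22 / 0.485 = 49.938 lb/h

49.94 lb/h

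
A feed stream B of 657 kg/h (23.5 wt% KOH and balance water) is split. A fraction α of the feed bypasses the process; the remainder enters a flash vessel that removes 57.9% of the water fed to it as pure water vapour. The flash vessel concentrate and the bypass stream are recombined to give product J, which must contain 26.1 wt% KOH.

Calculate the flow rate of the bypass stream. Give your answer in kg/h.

All 657×0.235 = 154.39 kg/h of KOH reaches J, so J = 154.39/0.261 = 591.55 kg/h and vapour = 65.448 kg/h.
The evaporator receives (1−α)·657 of feed at 0.765 water and removes 0.579 of that water:
0.579×0.765×(1−α)×657 = 65.448
(1−α) = 65.448/291.01 = 0.2249;  α = 0.7751.
Bypass flow = 0.7751×657 = 509.24 kg/h.

509.2 kg/h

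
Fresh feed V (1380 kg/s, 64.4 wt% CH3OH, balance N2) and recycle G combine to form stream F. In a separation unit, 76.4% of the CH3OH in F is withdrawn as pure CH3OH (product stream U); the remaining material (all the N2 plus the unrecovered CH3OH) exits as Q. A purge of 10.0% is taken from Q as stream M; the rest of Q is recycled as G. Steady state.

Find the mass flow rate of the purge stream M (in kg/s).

N2 enters only via V and leaves only via the purge: 1380×0.356 = 0.100×(N2 in Q), and the separation unit passes all N2, so N2 in F = N2 in Q = 4912.8 kg/s.
CH3OH in F: m_A = 1380×0.644 + (1−0.100)·(1−0.764)·m_A, so m_A = 888.72/0.7876 = 1128.4 kg/s.
Q = (1−0.764)×1128.4 + 4912.8 = 5179.1 kg/s.
Purge M = 0.100×5179.1 = 517.91 kg/s.

517.9 kg/s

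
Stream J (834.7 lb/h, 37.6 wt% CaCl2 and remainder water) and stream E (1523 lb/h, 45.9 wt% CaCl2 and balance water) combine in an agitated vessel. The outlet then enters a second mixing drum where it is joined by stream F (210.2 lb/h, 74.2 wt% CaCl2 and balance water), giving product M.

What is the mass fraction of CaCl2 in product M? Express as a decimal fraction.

0.455

Overall, product flow = 2567.9 lb/h.
CaCl2 in = 834.7×0.376 + 1523×0.459 + 210.2×0.742 = 1168.9 lb/h.
CaCl2 fraction in M = 0.455.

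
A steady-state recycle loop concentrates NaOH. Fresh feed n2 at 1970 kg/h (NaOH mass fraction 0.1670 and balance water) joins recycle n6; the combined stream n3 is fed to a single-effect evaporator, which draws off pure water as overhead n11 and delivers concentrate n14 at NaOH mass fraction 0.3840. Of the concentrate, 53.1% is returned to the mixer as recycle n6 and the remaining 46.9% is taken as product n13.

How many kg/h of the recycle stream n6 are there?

970 kg/h

Overall NaOH balance (none leaves overhead): NaOH in fresh feed = NaOH in product, i.e. 1970×0.167 = (1−0.531)·n14·0.384.
n14 = 328.99/(0.384×0.469) = 1826.7 kg/h.
Recycle n6 = 0.531×1826.7 = 970 kg/h.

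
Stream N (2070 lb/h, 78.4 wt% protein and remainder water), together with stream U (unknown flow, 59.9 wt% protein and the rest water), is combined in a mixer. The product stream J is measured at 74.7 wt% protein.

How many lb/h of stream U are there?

517.5 lb/h

Let U be the unknown flow. Total out = 2070 + U.
protein balance: 1622.9 + 0.599·U = 0.747·(2070 + U)
(0.599 − 0.747)·U = 0.747×2070 − 1622.9 = -76.59
U = -76.59 / -0.148 = 517.5 lb/h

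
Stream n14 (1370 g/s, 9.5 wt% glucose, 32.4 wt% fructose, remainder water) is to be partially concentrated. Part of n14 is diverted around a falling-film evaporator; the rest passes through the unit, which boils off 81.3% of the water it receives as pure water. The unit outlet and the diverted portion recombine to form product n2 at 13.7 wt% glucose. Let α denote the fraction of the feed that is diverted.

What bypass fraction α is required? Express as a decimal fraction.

0.351

All 1370×0.095 = 130.15 g/s of glucose reaches n2, so n2 = 130.15/0.137 = 950 g/s and vapour = 420 g/s.
The evaporator receives (1−α)·1370 of feed at 0.581 water and removes 0.813 of that water:
0.813×0.581×(1−α)×1370 = 420
(1−α) = 420/647.12 = 0.6490;  α = 0.3510.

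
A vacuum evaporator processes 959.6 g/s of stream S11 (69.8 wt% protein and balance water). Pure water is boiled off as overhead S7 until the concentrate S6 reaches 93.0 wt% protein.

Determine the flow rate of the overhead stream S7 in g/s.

239.4 g/s

protein is conserved: 959.6×0.698 = 669.8 g/s all reports to the concentrate.
Concentrate = 669.8/(target fraction) = 720.22 g/s.
Overhead = 959.6 − 720.22 = 239.38 g/s.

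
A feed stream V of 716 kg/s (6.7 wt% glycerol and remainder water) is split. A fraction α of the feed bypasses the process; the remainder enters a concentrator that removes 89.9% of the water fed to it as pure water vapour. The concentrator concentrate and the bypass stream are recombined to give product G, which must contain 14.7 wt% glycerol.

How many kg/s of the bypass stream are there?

All 716×0.067 = 47.972 kg/s of glycerol reaches G, so G = 47.972/0.147 = 326.34 kg/s and vapour = 389.66 kg/s.
The evaporator receives (1−α)·716 of feed at 0.933 water and removes 0.899 of that water:
0.899×0.933×(1−α)×716 = 389.66
(1−α) = 389.66/600.56 = 0.6488;  α = 0.3512.
Bypass flow = 0.3512×716 = 251.44 kg/s.

251.4 kg/s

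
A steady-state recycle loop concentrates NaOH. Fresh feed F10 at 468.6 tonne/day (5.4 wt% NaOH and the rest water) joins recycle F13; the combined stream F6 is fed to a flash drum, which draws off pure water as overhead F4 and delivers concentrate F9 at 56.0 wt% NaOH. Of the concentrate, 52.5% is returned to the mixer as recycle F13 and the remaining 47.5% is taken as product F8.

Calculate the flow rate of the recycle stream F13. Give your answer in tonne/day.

49.94 tonne/day

Overall NaOH balance (none leaves overhead): NaOH in fresh feed = NaOH in product, i.e. 468.6×0.054 = (1−0.525)·F9·0.560.
F9 = 25.304/(0.560×0.475) = 95.129 tonne/day.
Recycle F13 = 0.525×95.129 = 49.943 tonne/day.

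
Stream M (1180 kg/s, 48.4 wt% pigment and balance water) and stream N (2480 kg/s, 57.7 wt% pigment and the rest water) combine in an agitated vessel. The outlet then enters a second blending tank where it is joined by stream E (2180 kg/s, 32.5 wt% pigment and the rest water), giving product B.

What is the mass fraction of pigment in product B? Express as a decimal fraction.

Overall, product flow = 5840 kg/s.
pigment in = 1180×0.484 + 2480×0.577 + 2180×0.325 = 2710.6 kg/s.
pigment fraction in B = 0.464.

0.464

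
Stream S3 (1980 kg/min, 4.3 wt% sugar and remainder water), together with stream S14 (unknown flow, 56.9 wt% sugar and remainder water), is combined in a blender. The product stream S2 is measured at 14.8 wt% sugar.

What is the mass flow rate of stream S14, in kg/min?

493.8 kg/min

Let S14 be the unknown flow. Total out = 1980 + S14.
sugar balance: 85.14 + 0.569·S14 = 0.148·(1980 + S14)
(0.569 − 0.148)·S14 = 0.148×1980 − 85.14 = 207.9
S14 = 207.9 / 0.421 = 493.82 kg/min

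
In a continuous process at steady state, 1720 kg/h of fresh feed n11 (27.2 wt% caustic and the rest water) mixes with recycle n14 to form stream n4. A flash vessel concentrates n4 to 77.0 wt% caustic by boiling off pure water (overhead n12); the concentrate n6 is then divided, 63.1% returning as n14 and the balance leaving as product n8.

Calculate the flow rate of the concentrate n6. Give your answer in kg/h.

1647 kg/h

Overall caustic balance (none leaves overhead): caustic in fresh feed = caustic in product, i.e. 1720×0.272 = (1−0.631)·n6·0.770.
n6 = 467.84/(0.770×0.369) = 1646.6 kg/h.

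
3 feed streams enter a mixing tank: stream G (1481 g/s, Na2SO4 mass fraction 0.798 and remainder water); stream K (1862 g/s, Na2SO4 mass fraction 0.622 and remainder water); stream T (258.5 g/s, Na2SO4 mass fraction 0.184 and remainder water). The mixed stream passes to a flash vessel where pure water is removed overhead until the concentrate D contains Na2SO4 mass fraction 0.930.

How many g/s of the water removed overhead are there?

Na2SO4 entering = 1481×0.798 + 1862×0.622 + 258.5×0.184 = 2387.6 g/s.
All Na2SO4 reports to D, so D = 2387.6/0.930 = 2567.3 g/s.
Total feed = 3601.5 g/s; overhead = 3601.5 − 2567.3 = 1034.2 g/s.

1034 g/s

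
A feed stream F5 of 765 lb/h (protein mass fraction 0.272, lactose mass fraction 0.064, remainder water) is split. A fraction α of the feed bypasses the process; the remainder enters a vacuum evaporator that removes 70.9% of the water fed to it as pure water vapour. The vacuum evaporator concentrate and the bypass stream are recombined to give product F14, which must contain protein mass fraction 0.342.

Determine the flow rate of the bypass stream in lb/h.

All 765×0.272 = 208.08 lb/h of protein reaches F14, so F14 = 208.08/0.342 = 608.42 lb/h and vapour = 156.58 lb/h.
The evaporator receives (1−α)·765 of feed at 0.664 water and removes 0.709 of that water:
0.709×0.664×(1−α)×765 = 156.58
(1−α) = 156.58/360.14 = 0.4348;  α = 0.5652.
Bypass flow = 0.5652×765 = 432.4 lb/h.

432.4 lb/h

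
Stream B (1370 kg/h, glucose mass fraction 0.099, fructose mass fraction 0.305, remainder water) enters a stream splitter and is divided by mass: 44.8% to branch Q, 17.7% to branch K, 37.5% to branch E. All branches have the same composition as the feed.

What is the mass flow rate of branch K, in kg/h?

242.5 kg/h

Branch K flow = 0.177×1370 = 242.49 kg/h.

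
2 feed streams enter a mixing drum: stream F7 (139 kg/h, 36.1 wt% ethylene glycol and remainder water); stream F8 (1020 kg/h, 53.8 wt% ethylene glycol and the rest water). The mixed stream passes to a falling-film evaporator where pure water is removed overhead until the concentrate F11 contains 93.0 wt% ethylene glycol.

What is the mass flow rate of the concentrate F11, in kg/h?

ethylene glycol entering = 139×0.361 + 1020×0.538 = 598.94 kg/h.
All ethylene glycol reports to F11, so F11 = 598.94/0.930 = 644.02 kg/h.

644 kg/h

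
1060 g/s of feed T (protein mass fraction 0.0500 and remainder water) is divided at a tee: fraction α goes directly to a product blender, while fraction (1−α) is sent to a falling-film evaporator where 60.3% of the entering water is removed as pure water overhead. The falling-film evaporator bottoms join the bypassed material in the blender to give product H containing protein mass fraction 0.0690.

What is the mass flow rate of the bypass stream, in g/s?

All 1060×0.050 = 53 g/s of protein reaches H, so H = 53/0.069 = 768.12 g/s and vapour = 291.88 g/s.
The evaporator receives (1−α)·1060 of feed at 0.950 water and removes 0.603 of that water:
0.603×0.950×(1−α)×1060 = 291.88
(1−α) = 291.88/607.22 = 0.4807;  α = 0.5193.
Bypass flow = 0.5193×1060 = 550.47 g/s.

550.5 g/s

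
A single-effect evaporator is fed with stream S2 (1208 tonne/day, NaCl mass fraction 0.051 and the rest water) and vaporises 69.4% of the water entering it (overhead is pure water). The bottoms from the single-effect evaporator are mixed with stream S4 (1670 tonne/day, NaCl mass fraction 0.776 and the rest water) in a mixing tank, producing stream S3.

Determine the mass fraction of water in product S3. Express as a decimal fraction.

Vapour removed = 0.694×0.949×1208 = 795.6 tonne/day; concentrate = 412.4 tonne/day.
water reaching the mixer = 350.8 (from concentrate) + 1670×0.224 = 724.88 tonne/day.
Product flow = 412.4 + 1670 = 2082.4 tonne/day; water fraction = 0.348.

0.348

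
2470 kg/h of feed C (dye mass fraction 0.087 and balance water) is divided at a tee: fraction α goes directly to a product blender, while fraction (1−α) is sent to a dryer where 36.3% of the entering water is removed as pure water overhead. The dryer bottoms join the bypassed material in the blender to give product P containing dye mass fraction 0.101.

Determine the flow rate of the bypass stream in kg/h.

All 2470×0.087 = 214.89 kg/h of dye reaches P, so P = 214.89/0.101 = 2127.6 kg/h and vapour = 342.38 kg/h.
The evaporator receives (1−α)·2470 of feed at 0.913 water and removes 0.363 of that water:
0.363×0.913×(1−α)×2470 = 342.38
(1−α) = 342.38/818.6 = 0.4182;  α = 0.5818.
Bypass flow = 0.5818×2470 = 1436.9 kg/h.

1437 kg/h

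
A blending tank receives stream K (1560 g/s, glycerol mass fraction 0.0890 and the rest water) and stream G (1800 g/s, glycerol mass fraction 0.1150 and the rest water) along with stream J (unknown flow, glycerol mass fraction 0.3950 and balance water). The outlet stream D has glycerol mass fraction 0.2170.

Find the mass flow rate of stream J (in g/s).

Let J be the unknown flow. Total out = 3360 + J.
glycerol balance: 345.84 + 0.395·J = 0.217·(3360 + J)
(0.395 − 0.217)·J = 0.217×3360 − 345.84 = 383.28
J = 383.28 / 0.178 = 2153.3 g/s

2153 g/s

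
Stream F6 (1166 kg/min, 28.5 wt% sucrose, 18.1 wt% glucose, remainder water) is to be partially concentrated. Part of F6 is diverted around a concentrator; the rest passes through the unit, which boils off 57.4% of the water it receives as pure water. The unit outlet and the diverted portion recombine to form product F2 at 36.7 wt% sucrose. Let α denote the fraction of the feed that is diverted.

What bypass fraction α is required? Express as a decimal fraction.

All 1166×0.285 = 332.31 kg/min of sucrose reaches F2, so F2 = 332.31/0.367 = 905.48 kg/min and vapour = 260.52 kg/min.
The evaporator receives (1−α)·1166 of feed at 0.534 water and removes 0.574 of that water:
0.574×0.534×(1−α)×1166 = 260.52
(1−α) = 260.52/357.4 = 0.7289;  α = 0.2711.

0.271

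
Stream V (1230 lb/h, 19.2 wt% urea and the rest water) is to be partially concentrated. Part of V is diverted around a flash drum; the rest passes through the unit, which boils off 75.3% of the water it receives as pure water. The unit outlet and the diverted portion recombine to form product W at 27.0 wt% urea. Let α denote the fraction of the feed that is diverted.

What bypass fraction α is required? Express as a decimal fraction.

0.525

All 1230×0.192 = 236.16 lb/h of urea reaches W, so W = 236.16/0.270 = 874.67 lb/h and vapour = 355.33 lb/h.
The evaporator receives (1−α)·1230 of feed at 0.808 water and removes 0.753 of that water:
0.753×0.808×(1−α)×1230 = 355.33
(1−α) = 355.33/748.36 = 0.4748;  α = 0.5252.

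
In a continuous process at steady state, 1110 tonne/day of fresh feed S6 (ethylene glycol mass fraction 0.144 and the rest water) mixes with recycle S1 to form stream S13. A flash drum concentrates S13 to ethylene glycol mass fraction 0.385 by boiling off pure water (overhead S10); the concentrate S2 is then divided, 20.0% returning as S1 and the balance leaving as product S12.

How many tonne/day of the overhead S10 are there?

Overall ethylene glycol balance (none leaves overhead): ethylene glycol in fresh feed = ethylene glycol in product, i.e. 1110×0.144 = (1−0.200)·S2·0.385.
S2 = 159.84/(0.385×0.800) = 518.96 tonne/day.
Recycle S1 = 0.200×518.96 = 103.79 tonne/day.
Combined feed S13 = 1110 + 103.79 = 1213.8 tonne/day.
Overhead S10 = S13 − S2 = 1213.8 − 518.96 = 694.83 tonne/day.

694.8 tonne/day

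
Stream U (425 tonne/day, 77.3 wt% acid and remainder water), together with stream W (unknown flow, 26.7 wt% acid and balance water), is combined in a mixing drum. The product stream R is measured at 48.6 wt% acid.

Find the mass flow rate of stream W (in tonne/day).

Let W be the unknown flow. Total out = 425 + W.
acid balance: 328.53 + 0.267·W = 0.486·(425 + W)
(0.267 − 0.486)·W = 0.486×425 − 328.53 = -121.98
W = -121.98 / -0.219 = 556.96 tonne/day

557 tonne/day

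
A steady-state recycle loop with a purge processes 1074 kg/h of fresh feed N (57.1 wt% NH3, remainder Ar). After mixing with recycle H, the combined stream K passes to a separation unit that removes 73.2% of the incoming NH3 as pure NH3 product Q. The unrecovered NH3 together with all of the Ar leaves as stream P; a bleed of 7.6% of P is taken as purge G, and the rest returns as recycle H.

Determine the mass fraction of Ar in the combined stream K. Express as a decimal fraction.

Ar enters only via N and leaves only via the purge: 1074×0.429 = 0.076×(Ar in P), and the separation unit passes all Ar, so Ar in K = Ar in P = 6062.4 kg/h.
NH3 in K: m_A = 1074×0.571 + (1−0.076)·(1−0.732)·m_A, so m_A = 613.25/0.7524 = 815.1 kg/h.
K = 815.1 + 6062.4 = 6877.5 kg/h.
Ar fraction in K = 6062.4/6877.5 = 0.8815.

0.8815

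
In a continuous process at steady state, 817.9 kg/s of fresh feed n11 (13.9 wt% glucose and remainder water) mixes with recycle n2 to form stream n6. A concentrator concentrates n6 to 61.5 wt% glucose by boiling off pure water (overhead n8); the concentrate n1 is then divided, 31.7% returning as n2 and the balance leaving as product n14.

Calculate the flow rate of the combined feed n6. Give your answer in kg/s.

903.7 kg/s

Overall glucose balance (none leaves overhead): glucose in fresh feed = glucose in product, i.e. 817.9×0.139 = (1−0.317)·n1·0.615.
n1 = 113.69/(0.615×0.683) = 270.66 kg/s.
Recycle n2 = 0.317×270.66 = 85.798 kg/s.
Combined feed n6 = 817.9 + 85.798 = 903.7 kg/s.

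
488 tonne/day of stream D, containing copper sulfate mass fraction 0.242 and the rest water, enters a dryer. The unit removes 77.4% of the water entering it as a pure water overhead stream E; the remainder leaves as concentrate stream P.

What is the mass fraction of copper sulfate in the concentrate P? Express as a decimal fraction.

copper sulfate is not removed: 488×0.242 = 118.1 tonne/day of copper sulfate enters P.
water entering = 488×0.758 = 369.9 tonne/day; overhead removed = 0.774×369.9 = 286.31 tonne/day.
Concentrate = 488 − 286.31 = 201.69 tonne/day.
Mass fraction = 118.1/201.69 = 0.586.

0.586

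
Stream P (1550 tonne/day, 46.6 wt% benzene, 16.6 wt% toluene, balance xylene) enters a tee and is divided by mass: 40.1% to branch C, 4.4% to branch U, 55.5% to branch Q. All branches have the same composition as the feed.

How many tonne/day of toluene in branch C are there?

Branch C total = 0.401×1550 = 621.55 tonne/day.
toluene in C = 0.166×621.55 = 103.18 tonne/day.

103.2 tonne/day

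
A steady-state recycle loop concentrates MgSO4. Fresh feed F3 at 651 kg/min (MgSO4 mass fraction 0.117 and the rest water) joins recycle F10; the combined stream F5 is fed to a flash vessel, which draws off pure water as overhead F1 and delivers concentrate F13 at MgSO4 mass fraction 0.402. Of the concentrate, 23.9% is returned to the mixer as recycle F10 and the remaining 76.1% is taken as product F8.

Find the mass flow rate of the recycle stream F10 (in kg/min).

Overall MgSO4 balance (none leaves overhead): MgSO4 in fresh feed = MgSO4 in product, i.e. 651×0.117 = (1−0.239)·F13·0.402.
F13 = 76.167/(0.402×0.761) = 248.98 kg/min.
Recycle F10 = 0.239×248.98 = 59.505 kg/min.

59.51 kg/min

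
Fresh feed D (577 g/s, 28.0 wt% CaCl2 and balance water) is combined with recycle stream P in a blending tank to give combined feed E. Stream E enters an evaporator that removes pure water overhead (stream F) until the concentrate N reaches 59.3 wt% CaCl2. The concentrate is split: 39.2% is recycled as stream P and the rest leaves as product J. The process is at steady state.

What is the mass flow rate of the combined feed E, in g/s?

752.7 g/s

Overall CaCl2 balance (none leaves overhead): CaCl2 in fresh feed = CaCl2 in product, i.e. 577×0.280 = (1−0.392)·N·0.593.
N = 161.56/(0.593×0.608) = 448.1 g/s.
Recycle P = 0.392×448.1 = 175.66 g/s.
Combined feed E = 577 + 175.66 = 752.66 g/s.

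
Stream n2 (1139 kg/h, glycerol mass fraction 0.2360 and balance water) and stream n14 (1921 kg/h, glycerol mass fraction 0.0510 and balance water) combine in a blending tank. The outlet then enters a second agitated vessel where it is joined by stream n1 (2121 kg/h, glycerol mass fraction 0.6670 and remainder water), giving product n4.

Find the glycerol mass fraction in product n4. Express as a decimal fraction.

0.3438

Overall, product flow = 5181 kg/h.
glycerol in = 1139×0.236 + 1921×0.051 + 2121×0.667 = 1781.5 kg/h.
glycerol fraction in n4 = 0.3438.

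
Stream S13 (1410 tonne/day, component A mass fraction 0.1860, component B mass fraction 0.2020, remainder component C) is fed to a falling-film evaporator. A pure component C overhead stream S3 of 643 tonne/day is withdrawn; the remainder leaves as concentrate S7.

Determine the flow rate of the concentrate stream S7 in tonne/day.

767 tonne/day

Concentrate = 1410 − 643 = 767 tonne/day.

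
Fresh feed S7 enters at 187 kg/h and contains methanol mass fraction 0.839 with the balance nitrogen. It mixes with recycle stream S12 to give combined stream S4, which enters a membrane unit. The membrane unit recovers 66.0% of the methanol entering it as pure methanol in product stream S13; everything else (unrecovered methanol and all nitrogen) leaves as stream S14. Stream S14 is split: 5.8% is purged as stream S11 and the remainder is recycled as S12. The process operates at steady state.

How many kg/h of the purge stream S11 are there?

nitrogen enters only via S7 and leaves only via the purge: 187×0.161 = 0.058×(nitrogen in S14), and the membrane unit passes all nitrogen, so nitrogen in S4 = nitrogen in S14 = 519.09 kg/h.
methanol in S4: m_A = 187×0.839 + (1−0.058)·(1−0.660)·m_A, so m_A = 156.89/0.6797 = 230.82 kg/h.
S14 = (1−0.660)×230.82 + 519.09 = 597.57 kg/h.
Purge S11 = 0.058×597.57 = 34.659 kg/h.

34.66 kg/h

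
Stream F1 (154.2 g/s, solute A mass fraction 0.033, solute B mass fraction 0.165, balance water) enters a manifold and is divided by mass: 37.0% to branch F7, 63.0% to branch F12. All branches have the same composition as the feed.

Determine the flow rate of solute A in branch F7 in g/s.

1.883 g/s

Branch F7 total = 0.370×154.2 = 57.054 g/s.
solute A in F7 = 0.033×57.054 = 1.8828 g/s.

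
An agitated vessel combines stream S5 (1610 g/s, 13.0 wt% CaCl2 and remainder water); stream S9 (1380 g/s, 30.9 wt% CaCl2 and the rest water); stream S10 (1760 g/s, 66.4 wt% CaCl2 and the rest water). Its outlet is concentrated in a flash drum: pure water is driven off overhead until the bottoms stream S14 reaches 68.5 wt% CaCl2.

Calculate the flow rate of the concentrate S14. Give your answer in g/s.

2634 g/s

CaCl2 entering = 1610×0.130 + 1380×0.309 + 1760×0.664 = 1804.4 g/s.
All CaCl2 reports to S14, so S14 = 1804.4/0.685 = 2634.1 g/s.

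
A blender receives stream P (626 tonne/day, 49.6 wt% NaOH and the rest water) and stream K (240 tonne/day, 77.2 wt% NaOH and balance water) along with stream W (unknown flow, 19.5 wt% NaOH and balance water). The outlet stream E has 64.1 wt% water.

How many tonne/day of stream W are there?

1127 tonne/day

Let W be the unknown flow. Total out = 866 + W.
water balance: 370.22 + 0.805·W = 0.641·(866 + W)
(0.805 − 0.641)·W = 0.641×866 − 370.22 = 184.88
W = 184.88 / 0.164 = 1127.3 tonne/day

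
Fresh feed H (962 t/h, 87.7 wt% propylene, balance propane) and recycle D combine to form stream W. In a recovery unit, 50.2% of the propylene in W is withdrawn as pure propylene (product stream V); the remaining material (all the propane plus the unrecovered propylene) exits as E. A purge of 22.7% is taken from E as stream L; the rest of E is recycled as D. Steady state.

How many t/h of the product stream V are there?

propylene in W: m_A = 962×0.877 + (1−0.227)·(1−0.502)·m_A, so m_A = 843.67/0.6150 = 1371.7 t/h.
Product V = 0.502×1371.7 = 688.61 t/h.

688.6 t/h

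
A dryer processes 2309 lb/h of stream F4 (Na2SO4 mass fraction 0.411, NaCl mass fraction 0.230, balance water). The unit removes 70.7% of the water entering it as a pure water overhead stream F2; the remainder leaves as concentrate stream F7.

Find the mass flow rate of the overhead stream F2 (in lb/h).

water entering = 2309×0.359 = 828.93 lb/h; overhead removed = 0.707×828.93 = 586.05 lb/h.

586.1 lb/h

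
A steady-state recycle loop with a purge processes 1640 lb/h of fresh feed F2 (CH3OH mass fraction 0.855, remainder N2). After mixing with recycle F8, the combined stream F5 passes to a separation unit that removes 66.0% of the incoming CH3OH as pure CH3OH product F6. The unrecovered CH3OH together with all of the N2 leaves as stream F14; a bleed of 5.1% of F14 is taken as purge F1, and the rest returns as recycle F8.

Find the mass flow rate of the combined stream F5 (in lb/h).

N2 enters only via F2 and leaves only via the purge: 1640×0.145 = 0.051×(N2 in F14), and the separation unit passes all N2, so N2 in F5 = N2 in F14 = 4662.7 lb/h.
CH3OH in F5: m_A = 1640×0.855 + (1−0.051)·(1−0.660)·m_A, so m_A = 1402.2/0.6773 = 2070.2 lb/h.
F5 = 2070.2 + 4662.7 = 6732.9 lb/h.

6733 lb/h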